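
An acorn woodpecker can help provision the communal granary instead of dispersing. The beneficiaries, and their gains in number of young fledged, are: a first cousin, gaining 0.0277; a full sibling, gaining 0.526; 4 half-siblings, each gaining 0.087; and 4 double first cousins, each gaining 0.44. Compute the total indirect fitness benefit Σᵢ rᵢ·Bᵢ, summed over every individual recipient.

0.7934625

r to a first cousin = 0.125 (first cousins share one grandparent pair — two paths of length 4: r = 2·(1/2)^4 = 1/8).
r to a full sibling = 1/2 (full sibs share both parents — two paths of length 2: r = 2·(1/2)^2 = 1/2).
r to a half-sibling = 0.25 (half-sibs share one parent — one path of length 2: r = (1/2)^2 = 1/4).
r to a double first cousin = 1/4 (double first cousins share both grandparent pairs — four paths of length 4: r = 4·(1/2)^4 = 1/4).
Summing one r·B term per recipient: 1·0.125·0.0277 + 1·0.5·0.526 + 4·0.25·0.087 + 4·0.25·0.44 = 0.7934625.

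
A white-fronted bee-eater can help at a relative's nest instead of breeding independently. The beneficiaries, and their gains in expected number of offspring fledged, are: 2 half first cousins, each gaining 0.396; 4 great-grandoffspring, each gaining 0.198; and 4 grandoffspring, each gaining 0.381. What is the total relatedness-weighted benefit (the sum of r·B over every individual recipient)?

0.5295

r to a half first cousin = 1/16 (half first cousins share one grandparent — one path of length 4: r = (1/2)^4 = 1/16).
r to a great-grandoffspring = 0.125 (three parent–offspring links: r = (1/2)^3 = 1/8).
r to a grandoffspring = 0.25 (two parent–offspring links: r = (1/2)^2 = 1/4).
Summing one r·B term per recipient: 2·0.0625·0.396 + 4·0.125·0.198 + 4·0.25·0.381 = 0.5295.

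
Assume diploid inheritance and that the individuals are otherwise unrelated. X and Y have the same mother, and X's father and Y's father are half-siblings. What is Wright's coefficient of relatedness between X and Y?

Independent pedigree routes through distinct common ancestors add.
X and Y are related in two ways: half-sibs through their shared mother (r = 1/4) and half first cousins through their fathers (r = 1/16).
r = 1/4 + 1/16 = 5/16 = 0.3125.

0.3125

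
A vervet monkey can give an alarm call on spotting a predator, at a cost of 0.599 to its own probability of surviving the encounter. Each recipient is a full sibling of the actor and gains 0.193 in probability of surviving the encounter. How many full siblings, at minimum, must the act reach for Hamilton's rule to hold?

7

r to a full sibling = 1/2 (full sibs share both parents — two paths of length 2: r = 2·(1/2)^2 = 1/2).
Hamilton's rule: n·r·B > C  ⇒  n > C/(r·B) = 0.599/(0.5·0.193) = 6.207.
The smallest integer exceeding 6.207 is 7.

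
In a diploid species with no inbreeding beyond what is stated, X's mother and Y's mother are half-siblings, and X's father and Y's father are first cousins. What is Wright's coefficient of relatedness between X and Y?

Independent pedigree routes through distinct common ancestors add.
X and Y are related in two ways: half first cousins through their mothers (r = 1/16) and second cousins through their fathers (r = 1/32).
r = 1/16 + 1/32 = 0.09375.

0.09375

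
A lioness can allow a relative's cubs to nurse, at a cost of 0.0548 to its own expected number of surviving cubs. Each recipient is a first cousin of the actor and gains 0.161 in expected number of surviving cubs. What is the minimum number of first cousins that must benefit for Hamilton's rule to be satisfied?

3

r to a first cousin = 0.125 (first cousins share one grandparent pair — two paths of length 4: r = 2·(1/2)^4 = 1/8).
Hamilton's rule: n·r·B > C  ⇒  n > C/(r·B) = 0.0548/(0.125·0.161) = 2.723.
The smallest integer exceeding 2.723 is 3.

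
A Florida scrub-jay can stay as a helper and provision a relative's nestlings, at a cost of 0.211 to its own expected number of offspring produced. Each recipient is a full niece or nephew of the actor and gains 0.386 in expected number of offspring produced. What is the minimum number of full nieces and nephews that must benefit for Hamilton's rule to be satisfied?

r to a full niece or nephew = 0.25 (full aunt/uncle↔niece/nephew: two paths of length 3 through the shared grandparent pair: r = 2·(1/2)^3 = 1/4).
Hamilton's rule: n·r·B > C  ⇒  n > C/(r·B) = 0.211/(0.25·0.386) = 2.187.
The smallest integer exceeding 2.187 is 3.

3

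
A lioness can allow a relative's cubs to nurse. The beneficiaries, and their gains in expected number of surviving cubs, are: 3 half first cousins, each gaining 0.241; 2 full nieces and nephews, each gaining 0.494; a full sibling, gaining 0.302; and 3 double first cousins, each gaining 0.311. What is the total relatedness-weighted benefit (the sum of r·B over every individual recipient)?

0.6764375

r to a half first cousin = 1/16 (half first cousins share one grandparent — one path of length 4: r = (1/2)^4 = 1/16).
r to a full niece or nephew = 1/4 (full aunt/uncle↔niece/nephew: two paths of length 3 through the shared grandparent pair: r = 2·(1/2)^3 = 1/4).
r to a full sibling = 1/2 (full sibs share both parents — two paths of length 2: r = 2·(1/2)^2 = 1/2).
r to a double first cousin = 1/4 (double first cousins share both grandparent pairs — four paths of length 4: r = 4·(1/2)^4 = 1/4).
Summing one r·B term per recipient: 3·0.0625·0.241 + 2·0.25·0.494 + 1·0.5·0.302 + 3·0.25·0.311 = 0.6764375.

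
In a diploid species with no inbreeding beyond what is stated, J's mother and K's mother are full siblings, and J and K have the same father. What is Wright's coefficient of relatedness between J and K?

0.375

Wright's path rule: contributions from independent ancestry routes add.
J and K are related in two ways: first cousins through their mothers (r = 1/8) and half-sibs through their shared father (r = 1/4).
r = 1/8 + 1/4 = 3/8 = 0.375.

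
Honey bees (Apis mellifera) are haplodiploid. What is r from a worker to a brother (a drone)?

0.25

Her haploid brother carries none of their father's genes and a random half of their mother's genome; that half matches the maternal half of her own genome with probability 1/2: r = 1/2 · 1/2 = 1/4.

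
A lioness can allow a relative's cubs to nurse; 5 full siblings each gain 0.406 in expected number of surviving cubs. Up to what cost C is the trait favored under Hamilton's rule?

1.015

r to a full sibling = 0.5 (full sibs share both parents — two paths of length 2: r = 2·(1/2)^2 = 1/2).
Hamilton's rule: n·r·B > C, so the trait is favored while C < n·r·B = 5·0.5·0.406 = 1.015.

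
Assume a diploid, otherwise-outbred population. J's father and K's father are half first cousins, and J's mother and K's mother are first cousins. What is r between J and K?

Relatedness sums over independent paths through distinct common ancestors.
J and K are related in two ways: half second cousins through their fathers (r = 1/64) and second cousins through their mothers (r = 1/32).
r = 1/64 + 1/32 = 0.046875.

0.046875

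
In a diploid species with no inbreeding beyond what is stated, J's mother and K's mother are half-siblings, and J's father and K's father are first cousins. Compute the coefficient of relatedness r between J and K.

0.09375

Wright's path rule: contributions from independent ancestry routes add.
J and K are related in two ways: half first cousins through their mothers (r = 1/16) and second cousins through their fathers (r = 1/32).
r = 1/16 + 1/32 = 3/32 = 0.09375.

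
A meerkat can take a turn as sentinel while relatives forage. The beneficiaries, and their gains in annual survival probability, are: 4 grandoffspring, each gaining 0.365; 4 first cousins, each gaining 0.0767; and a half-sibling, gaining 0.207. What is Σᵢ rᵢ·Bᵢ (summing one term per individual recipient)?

r to a grandoffspring = 1/4 (two parent–offspring links: r = (1/2)^2 = 1/4).
r to a first cousin = 0.125 (first cousins share one grandparent pair — two paths of length 4: r = 2·(1/2)^4 = 1/8).
r to a half-sibling = 1/4 (half-sibs share one parent — one path of length 2: r = (1/2)^2 = 1/4).
Summing one r·B term per recipient: 4·0.25·0.365 + 4·0.125·0.0767 + 1·0.25·0.207 = 0.4551.

0.4551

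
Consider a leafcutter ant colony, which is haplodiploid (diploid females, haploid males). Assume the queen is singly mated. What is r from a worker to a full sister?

0.75

Haplodiploid full sisters inherit their father's entire haploid genome identically (contributing 1/2) and on average half of their mother's contribution (1/2 · 1/2 = 1/4); r = 1/2 + 1/4 = 3/4.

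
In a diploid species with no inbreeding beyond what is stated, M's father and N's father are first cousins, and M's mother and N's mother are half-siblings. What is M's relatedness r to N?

0.09375

Wright's path rule: contributions from independent ancestry routes add.
M and N are related in two ways: second cousins through their fathers (r = 1/32) and half first cousins through their mothers (r = 1/16).
r = 1/32 + 1/16 = 0.09375.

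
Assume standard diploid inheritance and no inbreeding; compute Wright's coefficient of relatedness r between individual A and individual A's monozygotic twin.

1

Each parent–offspring link contributes a factor of 1/2, and independent paths through distinct common ancestors add.
Monozygotic twins share every allele identical by descent: r = 1.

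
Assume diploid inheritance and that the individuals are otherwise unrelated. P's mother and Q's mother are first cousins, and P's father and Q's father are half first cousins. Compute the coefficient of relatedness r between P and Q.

0.046875

Independent pedigree routes through distinct common ancestors add.
P and Q are related in two ways: second cousins through their mothers (r = 1/32) and half second cousins through their fathers (r = 1/64).
r = 1/32 + 1/64 = 0.046875.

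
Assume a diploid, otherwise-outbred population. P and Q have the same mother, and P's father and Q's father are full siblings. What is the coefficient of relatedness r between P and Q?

0.375

Independent pedigree routes through distinct common ancestors add.
P and Q are related in two ways: half-sibs through their shared mother (r = 1/4) and first cousins through their fathers (r = 1/8).
r = 1/4 + 1/8 = 0.375.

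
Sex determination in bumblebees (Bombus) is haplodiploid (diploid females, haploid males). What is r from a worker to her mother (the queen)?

One meiotic link between diploid queen and diploid daughter: r = 1/2.

0.5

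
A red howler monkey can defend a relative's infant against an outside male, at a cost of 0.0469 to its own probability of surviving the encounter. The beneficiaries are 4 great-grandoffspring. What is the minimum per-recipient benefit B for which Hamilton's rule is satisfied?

r to a great-grandoffspring = 1/8 (three parent–offspring links: r = (1/2)^3 = 1/8).
Hamilton's rule with n recipients of equal r: n·r·B > C, so B > C/(n·r) = 0.0469/(4·0.125) = 0.0938.

0.0938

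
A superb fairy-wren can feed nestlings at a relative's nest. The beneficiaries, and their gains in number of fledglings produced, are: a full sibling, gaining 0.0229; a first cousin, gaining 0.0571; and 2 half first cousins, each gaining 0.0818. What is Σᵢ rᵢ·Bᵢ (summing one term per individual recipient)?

r to a full sibling = 0.5 (full sibs share both parents — two paths of length 2: r = 2·(1/2)^2 = 1/2).
r to a first cousin = 1/8 (first cousins share one grandparent pair — two paths of length 4: r = 2·(1/2)^4 = 1/8).
r to a half first cousin = 0.0625 (half first cousins share one grandparent — one path of length 4: r = (1/2)^4 = 1/16).
Summing one r·B term per recipient: 1·0.5·0.0229 + 1·0.125·0.0571 + 2·0.0625·0.0818 = 0.0288125.

0.0288125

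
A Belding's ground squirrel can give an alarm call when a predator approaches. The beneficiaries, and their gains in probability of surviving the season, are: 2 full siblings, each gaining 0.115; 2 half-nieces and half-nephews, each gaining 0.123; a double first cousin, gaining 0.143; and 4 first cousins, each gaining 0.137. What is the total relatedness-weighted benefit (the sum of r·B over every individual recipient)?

r to a full sibling = 1/2 (full sibs share both parents — two paths of length 2: r = 2·(1/2)^2 = 1/2).
r to a half-niece or half-nephew = 0.125 (half-aunt/uncle↔niece/nephew: one path of length 3: r = (1/2)^3 = 1/8).
r to a double first cousin = 0.25 (double first cousins share both grandparent pairs — four paths of length 4: r = 4·(1/2)^4 = 1/4).
r to a first cousin = 0.125 (first cousins share one grandparent pair — two paths of length 4: r = 2·(1/2)^4 = 1/8).
Summing one r·B term per recipient: 2·0.5·0.115 + 2·0.125·0.123 + 1·0.25·0.143 + 4·0.125·0.137 = 0.25.

0.25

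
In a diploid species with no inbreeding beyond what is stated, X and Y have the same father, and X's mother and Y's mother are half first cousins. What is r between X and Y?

0.265625

With two independent routes of shared ancestry, r is the sum of the two contributions.
X and Y are related in two ways: half-sibs through their shared father (r = 1/4) and half second cousins through their mothers (r = 1/64).
r = 1/4 + 1/64 = 17/64 = 0.265625.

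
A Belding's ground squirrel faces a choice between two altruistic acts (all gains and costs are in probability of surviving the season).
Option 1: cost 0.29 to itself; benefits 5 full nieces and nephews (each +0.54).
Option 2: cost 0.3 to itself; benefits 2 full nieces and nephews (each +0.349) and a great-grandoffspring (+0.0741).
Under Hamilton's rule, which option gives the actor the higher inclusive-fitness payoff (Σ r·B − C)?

Option 1: r to a full niece or nephew = 0.25.
Option 1: Σ r·B − C = (5·0.25·0.54) − 0.29 = 0.385.
Option 2: r to a full niece or nephew = 0.25.
Option 2: r to a great-grandoffspring = 0.125.
Option 2: Σ r·B − C = (2·0.25·0.349 + 1·0.125·0.0741) − 0.3 = -0.1162375.
Option 1 has the higher net inclusive-fitness payoff.

Option 1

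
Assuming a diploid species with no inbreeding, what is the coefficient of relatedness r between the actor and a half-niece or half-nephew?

Each parent–offspring link contributes a factor of 1/2, and independent paths through distinct common ancestors add.
Half-aunt/uncle↔niece/nephew: one path of length 3: r = (1/2)^3 = 1/8.

0.125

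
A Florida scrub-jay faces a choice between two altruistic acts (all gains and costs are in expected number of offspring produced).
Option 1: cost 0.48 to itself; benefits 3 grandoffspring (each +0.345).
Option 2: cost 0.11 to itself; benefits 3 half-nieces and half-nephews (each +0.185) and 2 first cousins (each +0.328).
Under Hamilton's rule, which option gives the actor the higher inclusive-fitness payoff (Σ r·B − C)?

Option 2

Option 1: r to a grandoffspring = 0.25.
Option 1: Σ r·B − C = (3·0.25·0.345) − 0.48 = -0.22125.
Option 2: r to a half-niece or half-nephew = 0.125.
Option 2: r to a first cousin = 0.125.
Option 2: Σ r·B − C = (3·0.125·0.185 + 2·0.125·0.328) − 0.11 = 0.041375.
Option 2 has the higher net inclusive-fitness payoff.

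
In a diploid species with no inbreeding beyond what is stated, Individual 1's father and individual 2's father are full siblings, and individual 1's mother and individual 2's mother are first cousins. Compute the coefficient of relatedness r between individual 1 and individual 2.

Independent pedigree routes through distinct common ancestors add.
Individual 1 and individual 2 are related in two ways: first cousins through their fathers (r = 1/8) and second cousins through their mothers (r = 1/32).
r = 1/8 + 1/32 = 5/32 = 0.15625.

0.15625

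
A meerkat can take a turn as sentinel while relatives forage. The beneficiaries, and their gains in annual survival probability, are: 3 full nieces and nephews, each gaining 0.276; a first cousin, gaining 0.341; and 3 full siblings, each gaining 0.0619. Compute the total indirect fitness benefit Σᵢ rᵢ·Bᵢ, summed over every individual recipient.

0.342475

r to a full niece or nephew = 0.25 (full aunt/uncle↔niece/nephew: two paths of length 3 through the shared grandparent pair: r = 2·(1/2)^3 = 1/4).
r to a first cousin = 0.125 (first cousins share one grandparent pair — two paths of length 4: r = 2·(1/2)^4 = 1/8).
r to a full sibling = 0.5 (full sibs share both parents — two paths of length 2: r = 2·(1/2)^2 = 1/2).
Summing one r·B term per recipient: 3·0.25·0.276 + 1·0.125·0.341 + 3·0.5·0.0619 = 0.342475.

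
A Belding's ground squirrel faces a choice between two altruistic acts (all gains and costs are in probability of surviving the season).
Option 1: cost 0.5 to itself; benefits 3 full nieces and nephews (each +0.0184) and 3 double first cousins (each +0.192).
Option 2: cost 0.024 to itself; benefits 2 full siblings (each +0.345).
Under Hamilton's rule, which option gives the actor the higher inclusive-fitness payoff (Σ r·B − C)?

Option 1: r to a full niece or nephew = 0.25.
Option 1: r to a double first cousin = 0.25.
Option 1: Σ r·B − C = (3·0.25·0.0184 + 3·0.25·0.192) − 0.5 = -0.3422.
Option 2: r to a full sibling = 0.5.
Option 2: Σ r·B − C = (2·0.5·0.345) − 0.024 = 0.321.
Option 2 has the higher net inclusive-fitness payoff.

Option 2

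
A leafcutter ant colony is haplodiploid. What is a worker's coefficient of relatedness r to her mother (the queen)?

One meiotic link between diploid queen and diploid daughter: r = 1/2.

0.5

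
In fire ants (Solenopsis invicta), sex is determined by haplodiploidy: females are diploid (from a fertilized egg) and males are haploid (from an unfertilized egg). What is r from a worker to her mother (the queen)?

0.5

One meiotic link between diploid queen and diploid daughter: r = 1/2.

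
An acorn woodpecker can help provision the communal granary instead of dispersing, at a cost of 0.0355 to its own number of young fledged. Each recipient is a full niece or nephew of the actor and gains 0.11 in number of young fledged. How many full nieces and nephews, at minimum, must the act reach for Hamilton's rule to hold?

r to a full niece or nephew = 0.25 (full aunt/uncle↔niece/nephew: two paths of length 3 through the shared grandparent pair: r = 2·(1/2)^3 = 1/4).
Hamilton's rule: n·r·B > C  ⇒  n > C/(r·B) = 0.0355/(0.25·0.11) = 1.291.
The smallest integer exceeding 1.291 is 2.

2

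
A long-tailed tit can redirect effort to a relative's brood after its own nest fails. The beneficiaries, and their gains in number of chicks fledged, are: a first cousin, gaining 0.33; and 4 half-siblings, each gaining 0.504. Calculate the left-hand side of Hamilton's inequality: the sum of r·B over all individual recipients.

r to a first cousin = 1/8 (first cousins share one grandparent pair — two paths of length 4: r = 2·(1/2)^4 = 1/8).
r to a half-sibling = 1/4 (half-sibs share one parent — one path of length 2: r = (1/2)^2 = 1/4).
Summing one r·B term per recipient: 1·0.125·0.33 + 4·0.25·0.504 = 0.54525.

0.54525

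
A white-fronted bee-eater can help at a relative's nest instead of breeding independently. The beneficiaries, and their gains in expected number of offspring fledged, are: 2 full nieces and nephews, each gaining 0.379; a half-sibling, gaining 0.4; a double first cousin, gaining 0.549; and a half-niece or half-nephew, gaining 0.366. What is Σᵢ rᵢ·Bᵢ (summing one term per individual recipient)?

0.4725

r to a full niece or nephew = 1/4 (full aunt/uncle↔niece/nephew: two paths of length 3 through the shared grandparent pair: r = 2·(1/2)^3 = 1/4).
r to a half-sibling = 0.25 (half-sibs share one parent — one path of length 2: r = (1/2)^2 = 1/4).
r to a double first cousin = 1/4 (double first cousins share both grandparent pairs — four paths of length 4: r = 4·(1/2)^4 = 1/4).
r to a half-niece or half-nephew = 1/8 (half-aunt/uncle↔niece/nephew: one path of length 3: r = (1/2)^3 = 1/8).
Summing one r·B term per recipient: 2·0.25·0.379 + 1·0.25·0.4 + 1·0.25·0.549 + 1·0.125·0.366 = 0.4725.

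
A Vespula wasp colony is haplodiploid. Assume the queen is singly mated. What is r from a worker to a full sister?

0.75

Haplodiploid full sisters inherit their father's entire haploid genome identically (contributing 1/2) and on average half of their mother's contribution (1/2 · 1/2 = 1/4); r = 1/2 + 1/4 = 3/4.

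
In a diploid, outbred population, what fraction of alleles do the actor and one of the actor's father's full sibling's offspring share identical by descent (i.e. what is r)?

0.125

Each parent–offspring link contributes a factor of 1/2, and independent paths through distinct common ancestors add.
First cousins share one grandparent pair — two paths of length 4: r = 2·(1/2)^4 = 1/8.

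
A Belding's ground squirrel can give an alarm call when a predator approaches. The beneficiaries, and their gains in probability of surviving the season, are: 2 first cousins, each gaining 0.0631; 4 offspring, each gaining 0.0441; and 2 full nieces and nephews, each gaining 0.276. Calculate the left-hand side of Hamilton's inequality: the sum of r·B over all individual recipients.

r to a first cousin = 0.125 (first cousins share one grandparent pair — two paths of length 4: r = 2·(1/2)^4 = 1/8).
r to an offspring = 1/2 (one parent–offspring link: r = (1/2)^1 = 1/2).
r to a full niece or nephew = 0.25 (full aunt/uncle↔niece/nephew: two paths of length 3 through the shared grandparent pair: r = 2·(1/2)^3 = 1/4).
Summing one r·B term per recipient: 2·0.125·0.0631 + 4·0.5·0.0441 + 2·0.25·0.276 = 0.241975.

0.241975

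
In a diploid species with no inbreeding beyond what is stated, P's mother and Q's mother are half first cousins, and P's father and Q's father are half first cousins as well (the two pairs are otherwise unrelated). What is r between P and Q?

With two independent routes of shared ancestry, r is the sum of the two contributions.
P and Q are related in two ways: half second cousins through their mothers (r = 1/64) and half second cousins through their fathers (r = 1/64).
r = 1/64 + 1/64 = 0.03125.

0.03125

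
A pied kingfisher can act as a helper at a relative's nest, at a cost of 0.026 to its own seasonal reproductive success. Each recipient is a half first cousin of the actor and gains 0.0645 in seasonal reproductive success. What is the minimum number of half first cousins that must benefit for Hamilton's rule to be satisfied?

7

r to a half first cousin = 1/16 (half first cousins share one grandparent — one path of length 4: r = (1/2)^4 = 1/16).
Hamilton's rule: n·r·B > C  ⇒  n > C/(r·B) = 0.026/(0.0625·0.0645) = 6.45.
The smallest integer exceeding 6.45 is 7.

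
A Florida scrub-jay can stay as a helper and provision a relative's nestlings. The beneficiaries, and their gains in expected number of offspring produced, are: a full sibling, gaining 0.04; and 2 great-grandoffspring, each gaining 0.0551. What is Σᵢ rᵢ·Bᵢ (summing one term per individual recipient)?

r to a full sibling = 0.5 (full sibs share both parents — two paths of length 2: r = 2·(1/2)^2 = 1/2).
r to a great-grandoffspring = 1/8 (three parent–offspring links: r = (1/2)^3 = 1/8).
Summing one r·B term per recipient: 1·0.5·0.04 + 2·0.125·0.0551 = 0.033775.

0.033775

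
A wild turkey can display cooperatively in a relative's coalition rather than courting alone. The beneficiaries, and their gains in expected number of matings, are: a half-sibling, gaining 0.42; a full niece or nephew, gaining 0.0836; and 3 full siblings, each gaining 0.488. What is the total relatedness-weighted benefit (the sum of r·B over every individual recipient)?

0.8579

r to a half-sibling = 0.25 (half-sibs share one parent — one path of length 2: r = (1/2)^2 = 1/4).
r to a full niece or nephew = 0.25 (full aunt/uncle↔niece/nephew: two paths of length 3 through the shared grandparent pair: r = 2·(1/2)^3 = 1/4).
r to a full sibling = 1/2 (full sibs share both parents — two paths of length 2: r = 2·(1/2)^2 = 1/2).
Summing one r·B term per recipient: 1·0.25·0.42 + 1·0.25·0.0836 + 3·0.5·0.488 = 0.8579.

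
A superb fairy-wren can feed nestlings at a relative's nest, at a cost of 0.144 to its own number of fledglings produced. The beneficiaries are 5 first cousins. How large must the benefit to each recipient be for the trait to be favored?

r to a first cousin = 0.125 (first cousins share one grandparent pair — two paths of length 4: r = 2·(1/2)^4 = 1/8).
Hamilton's rule with n recipients of equal r: n·r·B > C, so B > C/(n·r) = 0.144/(5·0.125) = 0.2304.

0.2304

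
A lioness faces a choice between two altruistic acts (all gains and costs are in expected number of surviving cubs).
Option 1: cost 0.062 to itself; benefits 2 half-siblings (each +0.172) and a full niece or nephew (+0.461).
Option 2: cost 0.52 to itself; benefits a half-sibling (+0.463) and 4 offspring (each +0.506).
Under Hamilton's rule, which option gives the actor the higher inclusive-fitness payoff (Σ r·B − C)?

Option 2

Option 1: r to a half-sibling = 0.25.
Option 1: r to a full niece or nephew = 0.25.
Option 1: Σ r·B − C = (2·0.25·0.172 + 1·0.25·0.461) − 0.062 = 0.13925.
Option 2: r to a half-sibling = 0.25.
Option 2: r to an offspring = 0.5.
Option 2: Σ r·B − C = (1·0.25·0.463 + 4·0.5·0.506) − 0.52 = 0.60775.
Option 2 has the higher net inclusive-fitness payoff.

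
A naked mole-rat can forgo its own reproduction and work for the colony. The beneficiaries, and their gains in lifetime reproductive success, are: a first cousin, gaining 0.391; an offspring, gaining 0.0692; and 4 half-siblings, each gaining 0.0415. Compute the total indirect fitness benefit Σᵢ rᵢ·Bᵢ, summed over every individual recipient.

0.124975

r to a first cousin = 0.125 (first cousins share one grandparent pair — two paths of length 4: r = 2·(1/2)^4 = 1/8).
r to an offspring = 0.5 (one parent–offspring link: r = (1/2)^1 = 1/2).
r to a half-sibling = 1/4 (half-sibs share one parent — one path of length 2: r = (1/2)^2 = 1/4).
Summing one r·B term per recipient: 1·0.125·0.391 + 1·0.5·0.0692 + 4·0.25·0.0415 = 0.124975.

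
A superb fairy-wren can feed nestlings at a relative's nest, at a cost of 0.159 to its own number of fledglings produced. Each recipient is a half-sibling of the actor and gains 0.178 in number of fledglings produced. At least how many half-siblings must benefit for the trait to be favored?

4

r to a half-sibling = 0.25 (half-sibs share one parent — one path of length 2: r = (1/2)^2 = 1/4).
Hamilton's rule: n·r·B > C  ⇒  n > C/(r·B) = 0.159/(0.25·0.178) = 3.573.
The smallest integer exceeding 3.573 is 4.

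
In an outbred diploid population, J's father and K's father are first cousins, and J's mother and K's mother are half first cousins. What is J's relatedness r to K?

Relatedness sums over independent paths through distinct common ancestors.
J and K are related in two ways: second cousins through their fathers (r = 1/32) and half second cousins through their mothers (r = 1/64).
r = 1/32 + 1/64 = 3/64 = 0.046875.

0.046875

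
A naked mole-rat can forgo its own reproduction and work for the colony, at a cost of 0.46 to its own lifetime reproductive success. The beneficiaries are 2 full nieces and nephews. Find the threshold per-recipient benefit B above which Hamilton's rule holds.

r to a full niece or nephew = 1/4 (full aunt/uncle↔niece/nephew: two paths of length 3 through the shared grandparent pair: r = 2·(1/2)^3 = 1/4).
Hamilton's rule with n recipients of equal r: n·r·B > C, so B > C/(n·r) = 0.46/(2·0.25) = 0.92.

0.92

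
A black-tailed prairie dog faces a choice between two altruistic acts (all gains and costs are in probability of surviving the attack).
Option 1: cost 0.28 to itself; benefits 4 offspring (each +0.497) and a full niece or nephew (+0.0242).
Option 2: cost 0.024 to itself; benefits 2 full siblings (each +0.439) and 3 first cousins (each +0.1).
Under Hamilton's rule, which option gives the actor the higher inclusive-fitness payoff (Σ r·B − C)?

Option 1

Option 1: r to an offspring = 0.5.
Option 1: r to a full niece or nephew = 0.25.
Option 1: Σ r·B − C = (4·0.5·0.497 + 1·0.25·0.0242) − 0.28 = 0.72005.
Option 2: r to a full sibling = 0.5.
Option 2: r to a first cousin = 0.125.
Option 2: Σ r·B − C = (2·0.5·0.439 + 3·0.125·0.1) − 0.024 = 0.4525.
Option 1 has the higher net inclusive-fitness payoff.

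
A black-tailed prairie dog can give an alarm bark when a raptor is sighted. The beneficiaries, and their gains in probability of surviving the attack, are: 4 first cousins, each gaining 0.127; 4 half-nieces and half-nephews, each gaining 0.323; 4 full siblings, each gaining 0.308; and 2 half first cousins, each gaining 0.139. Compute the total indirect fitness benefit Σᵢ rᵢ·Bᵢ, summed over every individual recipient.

r to a first cousin = 1/8 (first cousins share one grandparent pair — two paths of length 4: r = 2·(1/2)^4 = 1/8).
r to a half-niece or half-nephew = 1/8 (half-aunt/uncle↔niece/nephew: one path of length 3: r = (1/2)^3 = 1/8).
r to a full sibling = 0.5 (full sibs share both parents — two paths of length 2: r = 2·(1/2)^2 = 1/2).
r to a half first cousin = 1/16 (half first cousins share one grandparent — one path of length 4: r = (1/2)^4 = 1/16).
Summing one r·B term per recipient: 4·0.125·0.127 + 4·0.125·0.323 + 4·0.5·0.308 + 2·0.0625·0.139 = 0.858375.

0.858375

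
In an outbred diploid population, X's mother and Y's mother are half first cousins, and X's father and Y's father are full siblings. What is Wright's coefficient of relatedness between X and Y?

Independent pedigree routes through distinct common ancestors add.
X and Y are related in two ways: half second cousins through their mothers (r = 1/64) and first cousins through their fathers (r = 1/8).
r = 1/64 + 1/8 = 9/64 = 0.140625.

0.140625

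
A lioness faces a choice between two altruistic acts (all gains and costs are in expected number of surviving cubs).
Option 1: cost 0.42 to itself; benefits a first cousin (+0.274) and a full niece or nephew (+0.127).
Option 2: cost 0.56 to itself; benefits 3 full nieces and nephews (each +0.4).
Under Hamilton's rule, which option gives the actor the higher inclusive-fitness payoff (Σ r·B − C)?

Option 1: r to a first cousin = 0.125.
Option 1: r to a full niece or nephew = 0.25.
Option 1: Σ r·B − C = (1·0.125·0.274 + 1·0.25·0.127) − 0.42 = -0.354.
Option 2: r to a full niece or nephew = 0.25.
Option 2: Σ r·B − C = (3·0.25·0.4) − 0.56 = -0.26.
Option 2 has the higher net inclusive-fitness payoff.

Option 2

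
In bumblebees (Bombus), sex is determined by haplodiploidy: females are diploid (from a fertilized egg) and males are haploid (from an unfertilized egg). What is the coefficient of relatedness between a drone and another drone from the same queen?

Haploid brothers each carry a random half of the queen's diploid genome, so on average they share half: r = 1/2.

0.5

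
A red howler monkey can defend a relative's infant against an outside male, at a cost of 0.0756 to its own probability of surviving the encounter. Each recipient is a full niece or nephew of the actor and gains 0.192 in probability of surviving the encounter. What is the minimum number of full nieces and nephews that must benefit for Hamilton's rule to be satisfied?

2

r to a full niece or nephew = 1/4 (full aunt/uncle↔niece/nephew: two paths of length 3 through the shared grandparent pair: r = 2·(1/2)^3 = 1/4).
Hamilton's rule: n·r·B > C  ⇒  n > C/(r·B) = 0.0756/(0.25·0.192) = 1.575.
The smallest integer exceeding 1.575 is 2.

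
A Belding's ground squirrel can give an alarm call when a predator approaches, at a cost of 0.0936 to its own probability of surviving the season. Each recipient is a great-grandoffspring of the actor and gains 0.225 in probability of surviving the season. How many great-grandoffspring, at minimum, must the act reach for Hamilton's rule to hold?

r to a great-grandoffspring = 0.125 (three parent–offspring links: r = (1/2)^3 = 1/8).
Hamilton's rule: n·r·B > C  ⇒  n > C/(r·B) = 0.0936/(0.125·0.225) = 3.328.
The smallest integer exceeding 3.328 is 4.

4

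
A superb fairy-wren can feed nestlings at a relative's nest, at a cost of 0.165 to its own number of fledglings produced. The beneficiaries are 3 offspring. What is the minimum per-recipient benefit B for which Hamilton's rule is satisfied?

0.11

r to an offspring = 0.5 (one parent–offspring link: r = (1/2)^1 = 1/2).
Hamilton's rule with n recipients of equal r: n·r·B > C, so B > C/(n·r) = 0.165/(3·0.5) = 0.11.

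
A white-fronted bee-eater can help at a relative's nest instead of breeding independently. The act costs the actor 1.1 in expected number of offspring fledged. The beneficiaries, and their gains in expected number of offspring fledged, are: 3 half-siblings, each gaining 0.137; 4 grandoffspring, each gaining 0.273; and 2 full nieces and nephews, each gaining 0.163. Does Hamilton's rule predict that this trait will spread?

Hamilton's rule: the trait is favored when the sum of r·B over every recipient exceeds the actor's cost C.
r to a half-sibling = 1/4 (half-sibs share one parent — one path of length 2: r = (1/2)^2 = 1/4).
r to a grandoffspring = 1/4 (two parent–offspring links: r = (1/2)^2 = 1/4).
r to a full niece or nephew = 1/4 (full aunt/uncle↔niece/nephew: two paths of length 3 through the shared grandparent pair: r = 2·(1/2)^3 = 1/4).
Summing one r·B term per recipient: 3·0.25·0.137 + 4·0.25·0.273 + 2·0.25·0.163 = 0.45725.
0.45725 < 1.1: the indirect benefit is less than the cost.

No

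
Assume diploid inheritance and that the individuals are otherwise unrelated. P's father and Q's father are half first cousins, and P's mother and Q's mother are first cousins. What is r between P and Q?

Relatedness sums over independent paths through distinct common ancestors.
P and Q are related in two ways: half second cousins through their fathers (r = 1/64) and second cousins through their mothers (r = 1/32).
r = 1/64 + 1/32 = 0.046875.

0.046875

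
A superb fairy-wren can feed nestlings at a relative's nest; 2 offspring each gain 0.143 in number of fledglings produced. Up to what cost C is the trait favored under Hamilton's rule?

r to an offspring = 1/2 (one parent–offspring link: r = (1/2)^1 = 1/2).
Hamilton's rule: n·r·B > C, so the trait is favored while C < n·r·B = 2·0.5·0.143 = 0.143.

0.143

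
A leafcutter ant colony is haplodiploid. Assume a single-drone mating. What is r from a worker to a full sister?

0.75

Haplodiploid full sisters inherit their father's entire haploid genome identically (contributing 1/2) and on average half of their mother's contribution (1/2 · 1/2 = 1/4); r = 1/2 + 1/4 = 3/4.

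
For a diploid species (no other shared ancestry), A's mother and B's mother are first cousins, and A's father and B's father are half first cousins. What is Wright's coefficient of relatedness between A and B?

With two independent routes of shared ancestry, r is the sum of the two contributions.
A and B are related in two ways: second cousins through their mothers (r = 1/32) and half second cousins through their fathers (r = 1/64).
r = 1/32 + 1/64 = 0.046875.

0.046875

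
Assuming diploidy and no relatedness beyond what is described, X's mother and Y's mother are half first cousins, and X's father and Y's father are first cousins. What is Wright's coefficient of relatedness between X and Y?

With two independent routes of shared ancestry, r is the sum of the two contributions.
X and Y are related in two ways: half second cousins through their mothers (r = 1/64) and second cousins through their fathers (r = 1/32).
r = 1/64 + 1/32 = 3/64 = 0.046875.

0.046875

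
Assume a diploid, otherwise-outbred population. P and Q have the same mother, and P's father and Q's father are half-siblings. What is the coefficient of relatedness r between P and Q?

0.3125

Wright's path rule: contributions from independent ancestry routes add.
P and Q are related in two ways: half-sibs through their shared mother (r = 1/4) and half first cousins through their fathers (r = 1/16).
r = 1/4 + 1/16 = 5/16 = 0.3125.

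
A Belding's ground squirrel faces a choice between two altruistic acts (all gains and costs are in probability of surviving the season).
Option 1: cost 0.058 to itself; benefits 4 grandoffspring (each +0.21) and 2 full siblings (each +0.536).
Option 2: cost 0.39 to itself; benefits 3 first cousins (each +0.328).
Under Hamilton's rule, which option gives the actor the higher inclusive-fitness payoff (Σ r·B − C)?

Option 1: r to a grandoffspring = 0.25.
Option 1: r to a full sibling = 0.5.
Option 1: Σ r·B − C = (4·0.25·0.21 + 2·0.5·0.536) − 0.058 = 0.688.
Option 2: r to a first cousin = 0.125.
Option 2: Σ r·B − C = (3·0.125·0.328) − 0.39 = -0.267.
Option 1 has the higher net inclusive-fitness payoff.

Option 1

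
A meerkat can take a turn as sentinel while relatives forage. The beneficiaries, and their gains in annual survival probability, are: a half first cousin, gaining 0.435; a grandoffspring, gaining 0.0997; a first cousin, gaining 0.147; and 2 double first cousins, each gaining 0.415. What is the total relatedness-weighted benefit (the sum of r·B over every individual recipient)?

0.2779875

r to a half first cousin = 1/16 (half first cousins share one grandparent — one path of length 4: r = (1/2)^4 = 1/16).
r to a grandoffspring = 0.25 (two parent–offspring links: r = (1/2)^2 = 1/4).
r to a first cousin = 1/8 (first cousins share one grandparent pair — two paths of length 4: r = 2·(1/2)^4 = 1/8).
r to a double first cousin = 1/4 (double first cousins share both grandparent pairs — four paths of length 4: r = 4·(1/2)^4 = 1/4).
Summing one r·B term per recipient: 1·0.0625·0.435 + 1·0.25·0.0997 + 1·0.125·0.147 + 2·0.25·0.415 = 0.2779875.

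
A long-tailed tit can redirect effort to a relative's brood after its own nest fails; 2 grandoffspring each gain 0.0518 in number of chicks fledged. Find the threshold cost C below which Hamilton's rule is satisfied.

0.0259

r to a grandoffspring = 1/4 (two parent–offspring links: r = (1/2)^2 = 1/4).
Hamilton's rule: n·r·B > C, so the trait is favored while C < n·r·B = 2·0.25·0.0518 = 0.0259.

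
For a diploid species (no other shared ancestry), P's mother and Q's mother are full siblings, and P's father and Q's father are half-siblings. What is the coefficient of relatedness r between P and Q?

Independent pedigree routes through distinct common ancestors add.
P and Q are related in two ways: first cousins through their mothers (r = 1/8) and half first cousins through their fathers (r = 1/16).
r = 1/8 + 1/16 = 0.1875.

0.1875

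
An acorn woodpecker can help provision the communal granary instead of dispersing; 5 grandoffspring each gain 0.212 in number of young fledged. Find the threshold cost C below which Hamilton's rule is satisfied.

r to a grandoffspring = 0.25 (two parent–offspring links: r = (1/2)^2 = 1/4).
Hamilton's rule: n·r·B > C, so the trait is favored while C < n·r·B = 5·0.25·0.212 = 0.265.

0.265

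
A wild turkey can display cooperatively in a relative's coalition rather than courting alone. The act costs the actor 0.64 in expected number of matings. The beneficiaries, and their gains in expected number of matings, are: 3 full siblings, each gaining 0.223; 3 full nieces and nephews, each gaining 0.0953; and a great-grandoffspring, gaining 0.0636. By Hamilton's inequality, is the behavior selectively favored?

No

Hamilton's rule: the trait is favored when the sum of r·B over every recipient exceeds the actor's cost C.
r to a full sibling = 1/2 (full sibs share both parents — two paths of length 2: r = 2·(1/2)^2 = 1/2).
r to a full niece or nephew = 1/4 (full aunt/uncle↔niece/nephew: two paths of length 3 through the shared grandparent pair: r = 2·(1/2)^3 = 1/4).
r to a great-grandoffspring = 0.125 (three parent–offspring links: r = (1/2)^3 = 1/8).
Summing one r·B term per recipient: 3·0.5·0.223 + 3·0.25·0.0953 + 1·0.125·0.0636 = 0.413925.
0.413925 < 0.64: the indirect benefit is less than the cost.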